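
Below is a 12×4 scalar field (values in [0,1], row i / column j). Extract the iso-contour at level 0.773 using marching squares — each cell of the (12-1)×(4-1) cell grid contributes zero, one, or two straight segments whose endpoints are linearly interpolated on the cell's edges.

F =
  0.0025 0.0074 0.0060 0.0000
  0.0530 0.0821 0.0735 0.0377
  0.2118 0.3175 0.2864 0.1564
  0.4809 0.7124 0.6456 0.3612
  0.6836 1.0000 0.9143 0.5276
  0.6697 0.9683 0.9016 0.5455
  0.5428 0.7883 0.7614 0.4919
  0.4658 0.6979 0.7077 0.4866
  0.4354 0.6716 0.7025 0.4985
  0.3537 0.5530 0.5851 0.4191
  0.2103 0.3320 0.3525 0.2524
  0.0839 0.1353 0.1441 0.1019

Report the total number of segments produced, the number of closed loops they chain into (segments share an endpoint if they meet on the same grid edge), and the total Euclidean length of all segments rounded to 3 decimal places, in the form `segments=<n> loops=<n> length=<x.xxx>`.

cell (3,0): code 0100 → (3.211,1.000)–(4.000,0.283)
cell (3,1): code 1100 → (3.474,2.000)–(3.211,1.000)
cell (3,2): code 1000 → (4.000,2.365)–(3.474,2.000)
cell (4,0): code 0110 → (4.000,0.283)–(5.000,0.346)
cell (4,2): code 1001 → (5.000,2.361)–(4.000,2.365)
cell (5,0): code 0110 → (5.000,0.346)–(6.000,0.938)
cell (5,1): code 1011 → (6.000,1.569)–(5.917,2.000)
cell (5,2): code 0001 → (5.917,2.000)–(5.000,2.361)
cell (6,0): code 0010 → (6.000,0.938)–(6.169,1.000)
cell (6,1): code 0001 → (6.169,1.000)–(6.000,1.569)
total: 10 segments, chained into 1 closed loop(s), length Σ = 8.103738

segments=10 loops=1 length=8.104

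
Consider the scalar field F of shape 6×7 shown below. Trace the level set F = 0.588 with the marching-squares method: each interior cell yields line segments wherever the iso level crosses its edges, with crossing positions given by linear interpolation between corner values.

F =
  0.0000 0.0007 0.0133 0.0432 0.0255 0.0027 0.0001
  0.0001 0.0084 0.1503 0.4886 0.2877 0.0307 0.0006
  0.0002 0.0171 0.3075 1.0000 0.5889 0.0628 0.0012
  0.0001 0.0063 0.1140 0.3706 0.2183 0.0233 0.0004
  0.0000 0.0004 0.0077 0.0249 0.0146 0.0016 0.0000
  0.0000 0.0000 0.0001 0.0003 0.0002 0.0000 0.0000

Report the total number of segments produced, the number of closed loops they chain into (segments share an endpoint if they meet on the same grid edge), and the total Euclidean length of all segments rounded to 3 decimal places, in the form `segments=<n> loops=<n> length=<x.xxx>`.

cell (1,2): code 0100 → (1.194,3.000)–(2.000,2.405)
cell (1,3): code 1100 → (1.997,4.000)–(1.194,3.000)
cell (1,4): code 1000 → (2.000,4.002)–(1.997,4.000)
cell (2,2): code 0010 → (2.000,2.405)–(2.655,3.000)
cell (2,3): code 0011 → (2.655,3.000)–(2.002,4.000)
cell (2,4): code 0001 → (2.002,4.000)–(2.000,4.002)
total: 6 segments, chained into 1 closed loop(s), length Σ = 4.368621

segments=6 loops=1 length=4.369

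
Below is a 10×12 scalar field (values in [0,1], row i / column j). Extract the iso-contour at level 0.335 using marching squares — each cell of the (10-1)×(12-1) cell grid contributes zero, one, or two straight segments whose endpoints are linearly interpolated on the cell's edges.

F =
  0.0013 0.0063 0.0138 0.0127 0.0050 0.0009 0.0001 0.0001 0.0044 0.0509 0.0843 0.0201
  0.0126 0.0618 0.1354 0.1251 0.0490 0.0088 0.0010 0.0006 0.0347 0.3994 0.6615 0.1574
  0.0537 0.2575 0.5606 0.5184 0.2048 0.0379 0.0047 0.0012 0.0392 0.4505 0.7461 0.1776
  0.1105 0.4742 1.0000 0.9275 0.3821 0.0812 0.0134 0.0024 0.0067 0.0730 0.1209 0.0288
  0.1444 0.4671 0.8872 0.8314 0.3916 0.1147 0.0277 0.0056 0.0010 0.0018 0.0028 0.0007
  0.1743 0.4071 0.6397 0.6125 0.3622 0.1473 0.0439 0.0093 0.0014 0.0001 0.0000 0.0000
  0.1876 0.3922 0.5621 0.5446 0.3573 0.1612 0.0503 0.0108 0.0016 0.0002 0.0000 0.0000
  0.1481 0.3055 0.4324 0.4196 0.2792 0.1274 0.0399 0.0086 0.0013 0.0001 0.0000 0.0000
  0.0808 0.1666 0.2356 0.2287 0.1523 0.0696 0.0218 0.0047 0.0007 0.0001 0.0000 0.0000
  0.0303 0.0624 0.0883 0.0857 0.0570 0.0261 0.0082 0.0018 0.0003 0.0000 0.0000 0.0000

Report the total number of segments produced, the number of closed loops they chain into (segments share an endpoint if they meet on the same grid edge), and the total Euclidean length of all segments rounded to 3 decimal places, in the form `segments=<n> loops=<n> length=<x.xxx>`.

segments=28 loops=2 length=22.576

cell (0,8): code 0100 → (0.815,9.000)–(1.000,8.823)
cell (0,9): code 1100 → (0.434,10.000)–(0.815,9.000)
cell (0,10): code 1000 → (1.000,10.648)–(0.434,10.000)
cell (1,1): code 0100 → (1.469,2.000)–(2.000,1.256)
cell (1,2): code 1100 → (1.534,3.000)–(1.469,2.000)
cell (1,3): code 1000 → (2.000,3.585)–(1.534,3.000)
cell (1,8): code 0110 → (1.000,8.823)–(2.000,8.719)
cell (1,10): code 1001 → (2.000,10.723)–(1.000,10.648)
cell (2,0): code 0100 → (2.358,1.000)–(3.000,0.617)
cell (2,1): code 1110 → (2.000,1.256)–(2.358,1.000)
cell (2,3): code 1101 → (2.734,4.000)–(2.000,3.585)
cell (2,4): code 1000 → (3.000,4.157)–(2.734,4.000)
cell (2,8): code 0010 → (2.000,8.719)–(2.306,9.000)
cell (2,9): code 0011 → (2.306,9.000)–(2.658,10.000)
cell (2,10): code 0001 → (2.658,10.000)–(2.000,10.723)
cell (3,0): code 0110 → (3.000,0.617)–(4.000,0.591)
cell (3,4): code 1001 → (4.000,4.204)–(3.000,4.157)
cell (4,0): code 0110 → (4.000,0.591)–(5.000,0.690)
cell (4,4): code 1001 → (5.000,4.127)–(4.000,4.204)
cell (5,0): code 0110 → (5.000,0.690)–(6.000,0.720)
cell (5,4): code 1001 → (6.000,4.114)–(5.000,4.127)
cell (6,0): code 0010 → (6.000,0.720)–(6.660,1.000)
cell (6,1): code 0111 → (6.660,1.000)–(7.000,1.232)
cell (6,3): code 1011 → (7.000,3.603)–(6.286,4.000)
cell (6,4): code 0001 → (6.286,4.000)–(6.000,4.114)
cell (7,1): code 0010 → (7.000,1.232)–(7.495,2.000)
cell (7,2): code 0011 → (7.495,2.000)–(7.443,3.000)
cell (7,3): code 0001 → (7.443,3.000)–(7.000,3.603)
total: 28 segments, chained into 2 closed loop(s), length Σ = 22.576082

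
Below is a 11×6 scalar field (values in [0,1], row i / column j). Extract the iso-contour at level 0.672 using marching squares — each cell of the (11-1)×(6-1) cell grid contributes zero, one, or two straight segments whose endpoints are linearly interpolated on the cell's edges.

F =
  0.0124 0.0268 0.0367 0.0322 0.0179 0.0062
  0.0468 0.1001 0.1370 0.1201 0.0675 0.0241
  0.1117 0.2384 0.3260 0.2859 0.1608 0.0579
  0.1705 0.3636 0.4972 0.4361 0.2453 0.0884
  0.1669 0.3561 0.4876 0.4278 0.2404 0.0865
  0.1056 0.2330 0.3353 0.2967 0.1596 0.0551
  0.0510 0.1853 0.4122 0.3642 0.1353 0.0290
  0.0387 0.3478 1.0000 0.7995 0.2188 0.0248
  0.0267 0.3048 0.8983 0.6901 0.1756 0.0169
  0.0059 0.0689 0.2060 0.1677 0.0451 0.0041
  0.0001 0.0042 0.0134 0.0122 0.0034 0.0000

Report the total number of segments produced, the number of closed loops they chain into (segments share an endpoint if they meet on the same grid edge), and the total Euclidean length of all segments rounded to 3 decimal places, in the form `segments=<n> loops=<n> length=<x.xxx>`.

cell (6,1): code 0100 → (6.442,2.000)–(7.000,1.497)
cell (6,2): code 1100 → (6.707,3.000)–(6.442,2.000)
cell (6,3): code 1000 → (7.000,3.220)–(6.707,3.000)
cell (7,1): code 0110 → (7.000,1.497)–(8.000,1.619)
cell (7,3): code 1001 → (8.000,3.035)–(7.000,3.220)
cell (8,1): code 0010 → (8.000,1.619)–(8.327,2.000)
cell (8,2): code 0011 → (8.327,2.000)–(8.035,3.000)
cell (8,3): code 0001 → (8.035,3.000)–(8.000,3.035)
total: 8 segments, chained into 1 closed loop(s), length Σ = 5.769464

segments=8 loops=1 length=5.769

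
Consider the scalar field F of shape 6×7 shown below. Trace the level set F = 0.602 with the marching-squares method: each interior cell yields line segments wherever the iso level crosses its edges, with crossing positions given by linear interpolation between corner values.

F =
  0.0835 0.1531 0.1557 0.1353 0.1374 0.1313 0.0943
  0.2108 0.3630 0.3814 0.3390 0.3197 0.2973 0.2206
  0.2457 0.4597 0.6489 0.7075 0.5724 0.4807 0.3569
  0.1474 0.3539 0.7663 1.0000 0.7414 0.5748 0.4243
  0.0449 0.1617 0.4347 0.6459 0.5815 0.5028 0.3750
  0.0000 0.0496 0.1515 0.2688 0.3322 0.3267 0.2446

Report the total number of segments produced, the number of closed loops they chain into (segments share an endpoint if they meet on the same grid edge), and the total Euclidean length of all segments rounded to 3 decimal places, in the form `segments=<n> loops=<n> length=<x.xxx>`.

cell (1,1): code 0100 → (1.825,2.000)–(2.000,1.752)
cell (1,2): code 1100 → (1.714,3.000)–(1.825,2.000)
cell (1,3): code 1000 → (2.000,3.781)–(1.714,3.000)
cell (2,1): code 0110 → (2.000,1.752)–(3.000,1.602)
cell (2,3): code 1101 → (2.175,4.000)–(2.000,3.781)
cell (2,4): code 1000 → (3.000,4.837)–(2.175,4.000)
cell (3,1): code 0010 → (3.000,1.602)–(3.495,2.000)
cell (3,2): code 0111 → (3.495,2.000)–(4.000,2.792)
cell (3,3): code 1011 → (4.000,3.682)–(3.872,4.000)
cell (3,4): code 0001 → (3.872,4.000)–(3.000,4.837)
cell (4,2): code 0010 → (4.000,2.792)–(4.116,3.000)
cell (4,3): code 0001 → (4.116,3.000)–(4.000,3.682)
total: 12 segments, chained into 1 closed loop(s), length Σ = 8.664475

segments=12 loops=1 length=8.664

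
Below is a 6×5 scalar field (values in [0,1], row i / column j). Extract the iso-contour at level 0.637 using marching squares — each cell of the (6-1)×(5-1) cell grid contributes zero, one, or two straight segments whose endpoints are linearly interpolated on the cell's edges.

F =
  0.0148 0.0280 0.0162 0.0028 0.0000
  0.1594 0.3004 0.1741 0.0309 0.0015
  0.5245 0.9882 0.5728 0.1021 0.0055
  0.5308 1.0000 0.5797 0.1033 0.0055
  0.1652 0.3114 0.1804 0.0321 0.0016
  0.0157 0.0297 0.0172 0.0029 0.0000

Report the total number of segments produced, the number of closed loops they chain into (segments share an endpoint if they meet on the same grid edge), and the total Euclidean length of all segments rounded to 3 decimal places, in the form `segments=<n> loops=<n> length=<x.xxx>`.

cell (1,0): code 0100 → (1.489,1.000)–(2.000,0.243)
cell (1,1): code 1000 → (2.000,1.845)–(1.489,1.000)
cell (2,0): code 0110 → (2.000,0.243)–(3.000,0.226)
cell (2,1): code 1001 → (3.000,1.864)–(2.000,1.845)
cell (3,0): code 0010 → (3.000,0.226)–(3.527,1.000)
cell (3,1): code 0001 → (3.527,1.000)–(3.000,1.864)
total: 6 segments, chained into 1 closed loop(s), length Σ = 5.849434

segments=6 loops=1 length=5.849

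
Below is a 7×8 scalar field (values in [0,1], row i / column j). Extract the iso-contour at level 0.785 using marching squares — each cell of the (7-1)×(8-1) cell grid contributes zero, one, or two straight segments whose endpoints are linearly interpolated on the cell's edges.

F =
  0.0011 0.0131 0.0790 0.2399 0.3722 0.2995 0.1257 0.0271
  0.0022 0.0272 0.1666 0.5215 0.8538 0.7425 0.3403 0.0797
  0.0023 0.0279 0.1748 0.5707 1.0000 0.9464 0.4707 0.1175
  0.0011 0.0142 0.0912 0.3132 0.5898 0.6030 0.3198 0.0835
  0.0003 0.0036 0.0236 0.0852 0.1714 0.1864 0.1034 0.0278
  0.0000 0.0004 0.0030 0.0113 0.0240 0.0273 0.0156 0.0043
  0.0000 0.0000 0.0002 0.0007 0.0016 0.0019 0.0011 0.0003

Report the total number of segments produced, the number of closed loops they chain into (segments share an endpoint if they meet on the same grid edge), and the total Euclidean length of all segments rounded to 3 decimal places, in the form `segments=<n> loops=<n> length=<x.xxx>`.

cell (0,3): code 0100 → (0.857,4.000)–(1.000,3.793)
cell (0,4): code 1000 → (1.000,4.618)–(0.857,4.000)
cell (1,3): code 0110 → (1.000,3.793)–(2.000,3.499)
cell (1,4): code 1101 → (1.208,5.000)–(1.000,4.618)
cell (1,5): code 1000 → (2.000,5.339)–(1.208,5.000)
cell (2,3): code 0010 → (2.000,3.499)–(2.524,4.000)
cell (2,4): code 0011 → (2.524,4.000)–(2.470,5.000)
cell (2,5): code 0001 → (2.470,5.000)–(2.000,5.339)
total: 8 segments, chained into 1 closed loop(s), length Σ = 5.530570

segments=8 loops=1 length=5.531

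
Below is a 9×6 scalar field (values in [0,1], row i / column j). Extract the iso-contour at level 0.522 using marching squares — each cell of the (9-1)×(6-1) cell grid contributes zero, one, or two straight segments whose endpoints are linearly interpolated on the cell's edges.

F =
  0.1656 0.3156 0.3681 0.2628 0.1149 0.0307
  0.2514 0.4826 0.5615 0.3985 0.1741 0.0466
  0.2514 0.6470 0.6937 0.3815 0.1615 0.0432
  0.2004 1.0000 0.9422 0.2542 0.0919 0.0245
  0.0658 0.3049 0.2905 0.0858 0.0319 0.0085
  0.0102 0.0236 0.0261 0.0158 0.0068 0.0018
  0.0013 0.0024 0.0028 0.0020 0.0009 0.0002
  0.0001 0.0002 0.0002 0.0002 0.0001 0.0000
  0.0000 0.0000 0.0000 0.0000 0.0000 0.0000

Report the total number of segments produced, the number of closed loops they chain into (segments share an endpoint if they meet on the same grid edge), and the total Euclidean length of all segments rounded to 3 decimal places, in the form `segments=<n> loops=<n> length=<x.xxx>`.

segments=10 loops=1 length=8.122

cell (0,1): code 0100 → (0.796,2.000)–(1.000,1.499)
cell (0,2): code 1000 → (1.000,2.242)–(0.796,2.000)
cell (1,0): code 0100 → (1.240,1.000)–(2.000,0.684)
cell (1,1): code 1110 → (1.000,1.499)–(1.240,1.000)
cell (1,2): code 1001 → (2.000,2.550)–(1.000,2.242)
cell (2,0): code 0110 → (2.000,0.684)–(3.000,0.402)
cell (2,2): code 1001 → (3.000,2.611)–(2.000,2.550)
cell (3,0): code 0010 → (3.000,0.402)–(3.688,1.000)
cell (3,1): code 0011 → (3.688,1.000)–(3.645,2.000)
cell (3,2): code 0001 → (3.645,2.000)–(3.000,2.611)
total: 10 segments, chained into 1 closed loop(s), length Σ = 8.122166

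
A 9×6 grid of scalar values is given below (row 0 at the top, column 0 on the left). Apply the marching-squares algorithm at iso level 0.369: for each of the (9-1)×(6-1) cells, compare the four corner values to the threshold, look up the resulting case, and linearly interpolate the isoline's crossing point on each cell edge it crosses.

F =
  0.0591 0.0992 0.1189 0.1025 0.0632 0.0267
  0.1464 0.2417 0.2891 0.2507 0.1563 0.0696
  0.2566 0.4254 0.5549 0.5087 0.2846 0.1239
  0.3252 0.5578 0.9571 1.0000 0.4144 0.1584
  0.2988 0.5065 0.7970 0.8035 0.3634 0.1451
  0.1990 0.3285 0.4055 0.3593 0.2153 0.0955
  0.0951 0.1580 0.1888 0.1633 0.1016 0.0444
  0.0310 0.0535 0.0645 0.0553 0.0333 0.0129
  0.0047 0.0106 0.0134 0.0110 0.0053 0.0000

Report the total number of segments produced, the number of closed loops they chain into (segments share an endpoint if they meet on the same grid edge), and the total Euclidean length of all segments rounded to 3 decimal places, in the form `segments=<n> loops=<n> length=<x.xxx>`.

segments=16 loops=1 length=12.149

cell (1,0): code 0100 → (1.693,1.000)–(2.000,0.666)
cell (1,1): code 1100 → (1.301,2.000)–(1.693,1.000)
cell (1,2): code 1100 → (1.459,3.000)–(1.301,2.000)
cell (1,3): code 1000 → (2.000,3.623)–(1.459,3.000)
cell (2,0): code 0110 → (2.000,0.666)–(3.000,0.188)
cell (2,3): code 1101 → (2.650,4.000)–(2.000,3.623)
cell (2,4): code 1000 → (3.000,4.177)–(2.650,4.000)
cell (3,0): code 0110 → (3.000,0.188)–(4.000,0.338)
cell (3,3): code 1011 → (4.000,3.987)–(3.890,4.000)
cell (3,4): code 0001 → (3.890,4.000)–(3.000,4.177)
cell (4,0): code 0010 → (4.000,0.338)–(4.772,1.000)
cell (4,1): code 0111 → (4.772,1.000)–(5.000,1.526)
cell (4,2): code 1011 → (5.000,2.790)–(4.978,3.000)
cell (4,3): code 0001 → (4.978,3.000)–(4.000,3.987)
cell (5,1): code 0010 → (5.000,1.526)–(5.168,2.000)
cell (5,2): code 0001 → (5.168,2.000)–(5.000,2.790)
total: 16 segments, chained into 1 closed loop(s), length Σ = 12.149385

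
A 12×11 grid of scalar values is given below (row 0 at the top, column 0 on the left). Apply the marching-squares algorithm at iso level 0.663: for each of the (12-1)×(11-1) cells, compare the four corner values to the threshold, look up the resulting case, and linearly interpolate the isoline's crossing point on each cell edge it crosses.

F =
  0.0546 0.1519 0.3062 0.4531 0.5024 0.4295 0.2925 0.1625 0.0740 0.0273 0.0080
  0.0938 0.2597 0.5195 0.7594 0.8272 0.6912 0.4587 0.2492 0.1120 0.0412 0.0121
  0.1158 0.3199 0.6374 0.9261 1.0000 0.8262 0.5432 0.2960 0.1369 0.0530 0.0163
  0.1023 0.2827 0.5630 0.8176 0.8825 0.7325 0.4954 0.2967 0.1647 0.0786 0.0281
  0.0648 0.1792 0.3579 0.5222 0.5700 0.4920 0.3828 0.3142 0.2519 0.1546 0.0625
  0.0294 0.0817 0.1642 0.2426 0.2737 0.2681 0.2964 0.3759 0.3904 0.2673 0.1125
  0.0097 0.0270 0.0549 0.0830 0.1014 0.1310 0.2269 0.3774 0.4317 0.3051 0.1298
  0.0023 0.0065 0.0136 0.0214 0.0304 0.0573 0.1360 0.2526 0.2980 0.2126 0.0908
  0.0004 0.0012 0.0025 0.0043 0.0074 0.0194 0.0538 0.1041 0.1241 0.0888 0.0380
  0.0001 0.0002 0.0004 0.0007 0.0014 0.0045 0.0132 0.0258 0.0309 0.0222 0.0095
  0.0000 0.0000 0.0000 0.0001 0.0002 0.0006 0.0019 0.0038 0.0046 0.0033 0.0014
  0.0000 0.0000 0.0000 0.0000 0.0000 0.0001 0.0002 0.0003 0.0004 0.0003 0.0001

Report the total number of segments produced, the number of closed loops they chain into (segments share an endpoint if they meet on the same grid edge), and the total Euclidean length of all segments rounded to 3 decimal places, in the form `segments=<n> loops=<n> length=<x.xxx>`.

segments=12 loops=1 length=10.384

cell (0,2): code 0100 → (0.685,3.000)–(1.000,2.598)
cell (0,3): code 1100 → (0.494,4.000)–(0.685,3.000)
cell (0,4): code 1100 → (0.892,5.000)–(0.494,4.000)
cell (0,5): code 1000 → (1.000,5.121)–(0.892,5.000)
cell (1,2): code 0110 → (1.000,2.598)–(2.000,2.089)
cell (1,5): code 1001 → (2.000,5.577)–(1.000,5.121)
cell (2,2): code 0110 → (2.000,2.089)–(3.000,2.393)
cell (2,5): code 1001 → (3.000,5.293)–(2.000,5.577)
cell (3,2): code 0010 → (3.000,2.393)–(3.523,3.000)
cell (3,3): code 0011 → (3.523,3.000)–(3.702,4.000)
cell (3,4): code 0011 → (3.702,4.000)–(3.289,5.000)
cell (3,5): code 0001 → (3.289,5.000)–(3.000,5.293)
total: 12 segments, chained into 1 closed loop(s), length Σ = 10.383924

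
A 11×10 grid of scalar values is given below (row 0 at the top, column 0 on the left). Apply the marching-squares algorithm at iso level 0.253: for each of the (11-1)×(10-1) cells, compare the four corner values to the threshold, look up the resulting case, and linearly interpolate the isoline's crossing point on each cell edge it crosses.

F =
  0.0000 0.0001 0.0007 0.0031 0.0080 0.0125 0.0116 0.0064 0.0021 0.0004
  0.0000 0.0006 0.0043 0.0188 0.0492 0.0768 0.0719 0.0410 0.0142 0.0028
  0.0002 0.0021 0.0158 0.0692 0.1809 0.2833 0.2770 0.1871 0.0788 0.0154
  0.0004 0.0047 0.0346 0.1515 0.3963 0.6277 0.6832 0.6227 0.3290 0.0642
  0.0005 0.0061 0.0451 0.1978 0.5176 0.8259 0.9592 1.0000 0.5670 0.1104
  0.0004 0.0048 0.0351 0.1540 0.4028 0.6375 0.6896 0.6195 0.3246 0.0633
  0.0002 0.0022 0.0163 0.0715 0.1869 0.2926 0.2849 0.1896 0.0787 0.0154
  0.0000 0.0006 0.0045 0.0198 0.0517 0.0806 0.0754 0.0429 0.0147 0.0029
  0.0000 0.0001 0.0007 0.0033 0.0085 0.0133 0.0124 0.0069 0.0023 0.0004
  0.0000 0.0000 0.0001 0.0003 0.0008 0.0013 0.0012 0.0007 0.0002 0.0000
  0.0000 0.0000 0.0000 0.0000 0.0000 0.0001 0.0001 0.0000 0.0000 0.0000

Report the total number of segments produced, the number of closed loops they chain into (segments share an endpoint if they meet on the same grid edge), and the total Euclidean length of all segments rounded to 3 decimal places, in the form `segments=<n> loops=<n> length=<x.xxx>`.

cell (1,4): code 0100 → (1.853,5.000)–(2.000,4.704)
cell (1,5): code 1100 → (1.883,6.000)–(1.853,5.000)
cell (1,6): code 1000 → (2.000,6.267)–(1.883,6.000)
cell (2,3): code 0100 → (2.335,4.000)–(3.000,3.415)
cell (2,4): code 1110 → (2.000,4.704)–(2.335,4.000)
cell (2,6): code 1101 → (2.151,7.000)–(2.000,6.267)
cell (2,7): code 1100 → (2.696,8.000)–(2.151,7.000)
cell (2,8): code 1000 → (3.000,8.287)–(2.696,8.000)
cell (3,3): code 0110 → (3.000,3.415)–(4.000,3.173)
cell (3,8): code 1001 → (4.000,8.688)–(3.000,8.287)
cell (4,3): code 0110 → (4.000,3.173)–(5.000,3.398)
cell (4,8): code 1001 → (5.000,8.274)–(4.000,8.688)
cell (5,3): code 0010 → (5.000,3.398)–(5.694,4.000)
cell (5,4): code 0111 → (5.694,4.000)–(6.000,4.625)
cell (5,6): code 1011 → (6.000,6.335)–(5.853,7.000)
cell (5,7): code 0011 → (5.853,7.000)–(5.291,8.000)
cell (5,8): code 0001 → (5.291,8.000)–(5.000,8.274)
cell (6,4): code 0010 → (6.000,4.625)–(6.187,5.000)
cell (6,5): code 0011 → (6.187,5.000)–(6.152,6.000)
cell (6,6): code 0001 → (6.152,6.000)–(6.000,6.335)
total: 20 segments, chained into 1 closed loop(s), length Σ = 15.436544

segments=20 loops=1 length=15.437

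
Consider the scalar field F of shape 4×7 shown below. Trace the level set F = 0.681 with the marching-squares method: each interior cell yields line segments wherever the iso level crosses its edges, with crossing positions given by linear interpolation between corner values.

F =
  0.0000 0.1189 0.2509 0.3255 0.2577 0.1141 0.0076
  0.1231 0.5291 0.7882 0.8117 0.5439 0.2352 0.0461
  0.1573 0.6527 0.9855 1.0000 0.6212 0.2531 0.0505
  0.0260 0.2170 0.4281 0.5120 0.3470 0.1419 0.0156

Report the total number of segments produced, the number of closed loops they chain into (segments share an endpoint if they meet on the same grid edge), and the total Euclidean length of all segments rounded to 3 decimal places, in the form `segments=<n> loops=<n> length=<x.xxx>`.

segments=8 loops=1 length=7.336

cell (0,1): code 0100 → (0.800,2.000)–(1.000,1.586)
cell (0,2): code 1100 → (0.731,3.000)–(0.800,2.000)
cell (0,3): code 1000 → (1.000,3.488)–(0.731,3.000)
cell (1,1): code 0110 → (1.000,1.586)–(2.000,1.085)
cell (1,3): code 1001 → (2.000,3.842)–(1.000,3.488)
cell (2,1): code 0010 → (2.000,1.085)–(2.546,2.000)
cell (2,2): code 0011 → (2.546,2.000)–(2.654,3.000)
cell (2,3): code 0001 → (2.654,3.000)–(2.000,3.842)
total: 8 segments, chained into 1 closed loop(s), length Σ = 7.335795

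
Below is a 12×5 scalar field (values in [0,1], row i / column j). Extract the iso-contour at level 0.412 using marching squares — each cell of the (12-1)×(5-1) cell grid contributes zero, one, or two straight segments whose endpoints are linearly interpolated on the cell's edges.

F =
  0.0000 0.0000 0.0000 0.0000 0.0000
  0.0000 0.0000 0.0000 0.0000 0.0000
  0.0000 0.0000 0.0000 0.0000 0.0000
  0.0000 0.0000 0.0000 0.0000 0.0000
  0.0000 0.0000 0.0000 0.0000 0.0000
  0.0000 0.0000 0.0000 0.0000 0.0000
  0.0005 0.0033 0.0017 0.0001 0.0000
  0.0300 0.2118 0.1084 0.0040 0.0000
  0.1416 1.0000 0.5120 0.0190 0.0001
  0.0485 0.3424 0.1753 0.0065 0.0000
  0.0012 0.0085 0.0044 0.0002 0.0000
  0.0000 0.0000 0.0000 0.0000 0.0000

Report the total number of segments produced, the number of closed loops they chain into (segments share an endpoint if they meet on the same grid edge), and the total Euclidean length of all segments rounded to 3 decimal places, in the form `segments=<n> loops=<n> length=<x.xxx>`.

segments=6 loops=1 length=5.101

cell (7,0): code 0100 → (7.254,1.000)–(8.000,0.315)
cell (7,1): code 1100 → (7.752,2.000)–(7.254,1.000)
cell (7,2): code 1000 → (8.000,2.203)–(7.752,2.000)
cell (8,0): code 0010 → (8.000,0.315)–(8.894,1.000)
cell (8,1): code 0011 → (8.894,1.000)–(8.297,2.000)
cell (8,2): code 0001 → (8.297,2.000)–(8.000,2.203)
total: 6 segments, chained into 1 closed loop(s), length Σ = 5.101016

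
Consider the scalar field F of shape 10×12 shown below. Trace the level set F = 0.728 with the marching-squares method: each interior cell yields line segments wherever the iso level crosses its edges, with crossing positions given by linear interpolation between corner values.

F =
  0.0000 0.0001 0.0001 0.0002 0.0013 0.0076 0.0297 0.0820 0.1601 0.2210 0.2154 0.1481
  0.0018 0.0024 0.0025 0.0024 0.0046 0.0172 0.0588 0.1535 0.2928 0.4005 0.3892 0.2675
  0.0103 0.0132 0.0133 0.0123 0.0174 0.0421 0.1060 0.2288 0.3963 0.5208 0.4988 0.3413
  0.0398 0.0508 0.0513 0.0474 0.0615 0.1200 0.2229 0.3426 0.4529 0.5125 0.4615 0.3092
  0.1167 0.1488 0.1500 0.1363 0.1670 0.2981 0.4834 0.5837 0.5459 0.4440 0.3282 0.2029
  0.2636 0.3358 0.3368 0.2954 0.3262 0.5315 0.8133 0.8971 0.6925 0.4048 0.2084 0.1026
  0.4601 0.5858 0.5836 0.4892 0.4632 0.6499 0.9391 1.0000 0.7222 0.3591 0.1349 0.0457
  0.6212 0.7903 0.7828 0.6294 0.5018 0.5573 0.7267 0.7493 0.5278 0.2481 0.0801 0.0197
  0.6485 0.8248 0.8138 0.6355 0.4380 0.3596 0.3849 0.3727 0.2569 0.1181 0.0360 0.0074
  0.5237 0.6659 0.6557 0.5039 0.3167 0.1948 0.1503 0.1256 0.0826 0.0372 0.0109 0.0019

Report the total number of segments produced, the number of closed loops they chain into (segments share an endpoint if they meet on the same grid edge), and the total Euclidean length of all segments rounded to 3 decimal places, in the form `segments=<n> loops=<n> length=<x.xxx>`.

segments=18 loops=2 length=14.704

cell (4,5): code 0100 → (4.741,6.000)–(5.000,5.697)
cell (4,6): code 1100 → (4.460,7.000)–(4.741,6.000)
cell (4,7): code 1000 → (5.000,7.826)–(4.460,7.000)
cell (5,5): code 0110 → (5.000,5.697)–(6.000,5.270)
cell (5,7): code 1001 → (6.000,7.979)–(5.000,7.826)
cell (6,0): code 0100 → (6.695,1.000)–(7.000,0.632)
cell (6,1): code 1100 → (6.725,2.000)–(6.695,1.000)
cell (6,2): code 1000 → (7.000,2.357)–(6.725,2.000)
cell (6,5): code 0010 → (6.000,5.270)–(6.994,6.000)
cell (6,6): code 0111 → (6.994,6.000)–(7.000,6.058)
cell (6,7): code 1001 → (7.000,7.096)–(6.000,7.979)
cell (7,0): code 0110 → (7.000,0.632)–(8.000,0.451)
cell (7,2): code 1001 → (8.000,2.481)–(7.000,2.357)
cell (7,6): code 0010 → (7.000,6.058)–(7.057,7.000)
cell (7,7): code 0001 → (7.057,7.000)–(7.000,7.096)
cell (8,0): code 0010 → (8.000,0.451)–(8.609,1.000)
cell (8,1): code 0011 → (8.609,1.000)–(8.543,2.000)
cell (8,2): code 0001 → (8.543,2.000)–(8.000,2.481)
total: 18 segments, chained into 2 closed loop(s), length Σ = 14.704476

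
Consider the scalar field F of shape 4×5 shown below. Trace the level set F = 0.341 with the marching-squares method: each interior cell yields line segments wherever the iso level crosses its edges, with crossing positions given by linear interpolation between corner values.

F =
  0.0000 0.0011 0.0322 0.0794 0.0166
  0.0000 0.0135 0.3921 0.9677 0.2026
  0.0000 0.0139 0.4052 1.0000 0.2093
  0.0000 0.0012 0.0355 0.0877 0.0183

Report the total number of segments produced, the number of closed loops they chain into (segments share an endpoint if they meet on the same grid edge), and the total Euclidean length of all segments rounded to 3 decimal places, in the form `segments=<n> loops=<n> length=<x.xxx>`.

cell (0,1): code 0100 → (0.858,2.000)–(1.000,1.865)
cell (0,2): code 1100 → (0.294,3.000)–(0.858,2.000)
cell (0,3): code 1000 → (1.000,3.819)–(0.294,3.000)
cell (1,1): code 0110 → (1.000,1.865)–(2.000,1.836)
cell (1,3): code 1001 → (2.000,3.833)–(1.000,3.819)
cell (2,1): code 0010 → (2.000,1.836)–(2.174,2.000)
cell (2,2): code 0011 → (2.174,2.000)–(2.722,3.000)
cell (2,3): code 0001 → (2.722,3.000)–(2.000,3.833)
total: 8 segments, chained into 1 closed loop(s), length Σ = 6.907782

segments=8 loops=1 length=6.908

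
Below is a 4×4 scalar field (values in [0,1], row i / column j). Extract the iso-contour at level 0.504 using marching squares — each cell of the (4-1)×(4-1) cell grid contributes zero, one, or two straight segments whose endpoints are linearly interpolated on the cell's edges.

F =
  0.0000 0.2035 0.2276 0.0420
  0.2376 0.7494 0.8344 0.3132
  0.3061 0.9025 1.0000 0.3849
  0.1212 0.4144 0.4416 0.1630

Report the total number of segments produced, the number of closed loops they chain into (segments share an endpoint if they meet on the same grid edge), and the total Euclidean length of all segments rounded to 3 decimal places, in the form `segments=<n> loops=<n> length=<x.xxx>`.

segments=8 loops=1 length=7.787

cell (0,0): code 0100 → (0.550,1.000)–(1.000,0.521)
cell (0,1): code 1100 → (0.456,2.000)–(0.550,1.000)
cell (0,2): code 1000 → (1.000,2.634)–(0.456,2.000)
cell (1,0): code 0110 → (1.000,0.521)–(2.000,0.332)
cell (1,2): code 1001 → (2.000,2.806)–(1.000,2.634)
cell (2,0): code 0010 → (2.000,0.332)–(2.816,1.000)
cell (2,1): code 0011 → (2.816,1.000)–(2.888,2.000)
cell (2,2): code 0001 → (2.888,2.000)–(2.000,2.806)
total: 8 segments, chained into 1 closed loop(s), length Σ = 7.787076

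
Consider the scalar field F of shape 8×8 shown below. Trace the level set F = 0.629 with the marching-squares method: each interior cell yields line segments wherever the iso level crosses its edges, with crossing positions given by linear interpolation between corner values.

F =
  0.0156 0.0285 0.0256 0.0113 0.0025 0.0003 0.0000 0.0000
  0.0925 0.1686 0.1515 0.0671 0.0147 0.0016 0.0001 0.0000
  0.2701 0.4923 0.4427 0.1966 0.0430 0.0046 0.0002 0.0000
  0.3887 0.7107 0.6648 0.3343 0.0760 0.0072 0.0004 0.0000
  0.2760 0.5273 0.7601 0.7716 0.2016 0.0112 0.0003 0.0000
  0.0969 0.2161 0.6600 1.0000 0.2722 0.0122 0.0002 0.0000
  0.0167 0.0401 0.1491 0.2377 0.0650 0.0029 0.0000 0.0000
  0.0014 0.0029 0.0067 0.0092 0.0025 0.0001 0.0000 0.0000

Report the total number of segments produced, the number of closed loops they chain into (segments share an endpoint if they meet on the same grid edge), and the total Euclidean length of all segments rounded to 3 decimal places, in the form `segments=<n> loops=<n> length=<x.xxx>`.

segments=12 loops=1 length=8.448

cell (2,0): code 0100 → (2.626,1.000)–(3.000,0.746)
cell (2,1): code 1100 → (2.839,2.000)–(2.626,1.000)
cell (2,2): code 1000 → (3.000,2.108)–(2.839,2.000)
cell (3,0): code 0010 → (3.000,0.746)–(3.445,1.000)
cell (3,1): code 0111 → (3.445,1.000)–(4.000,1.437)
cell (3,2): code 1101 → (3.674,3.000)–(3.000,2.108)
cell (3,3): code 1000 → (4.000,3.250)–(3.674,3.000)
cell (4,1): code 0110 → (4.000,1.437)–(5.000,1.930)
cell (4,3): code 1001 → (5.000,3.510)–(4.000,3.250)
cell (5,1): code 0010 → (5.000,1.930)–(5.061,2.000)
cell (5,2): code 0011 → (5.061,2.000)–(5.487,3.000)
cell (5,3): code 0001 → (5.487,3.000)–(5.000,3.510)
total: 12 segments, chained into 1 closed loop(s), length Σ = 8.448377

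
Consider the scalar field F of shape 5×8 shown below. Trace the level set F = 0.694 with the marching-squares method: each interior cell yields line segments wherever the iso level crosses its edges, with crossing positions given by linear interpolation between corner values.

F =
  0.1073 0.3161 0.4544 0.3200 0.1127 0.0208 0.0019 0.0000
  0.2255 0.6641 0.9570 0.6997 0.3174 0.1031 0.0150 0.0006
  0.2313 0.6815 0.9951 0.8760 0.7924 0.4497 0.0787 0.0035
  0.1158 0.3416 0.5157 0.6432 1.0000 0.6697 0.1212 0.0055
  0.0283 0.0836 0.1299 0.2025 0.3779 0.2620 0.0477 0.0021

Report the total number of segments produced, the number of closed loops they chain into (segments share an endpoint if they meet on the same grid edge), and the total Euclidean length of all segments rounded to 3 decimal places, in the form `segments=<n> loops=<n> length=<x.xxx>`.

cell (0,1): code 0100 → (0.477,2.000)–(1.000,1.102)
cell (0,2): code 1100 → (0.985,3.000)–(0.477,2.000)
cell (0,3): code 1000 → (1.000,3.015)–(0.985,3.000)
cell (1,1): code 0110 → (1.000,1.102)–(2.000,1.040)
cell (1,3): code 1101 → (1.793,4.000)–(1.000,3.015)
cell (1,4): code 1000 → (2.000,4.287)–(1.793,4.000)
cell (2,1): code 0010 → (2.000,1.040)–(2.628,2.000)
cell (2,2): code 0011 → (2.628,2.000)–(2.782,3.000)
cell (2,3): code 0111 → (2.782,3.000)–(3.000,3.142)
cell (2,4): code 1001 → (3.000,4.926)–(2.000,4.287)
cell (3,3): code 0010 → (3.000,3.142)–(3.492,4.000)
cell (3,4): code 0001 → (3.492,4.000)–(3.000,4.926)
total: 12 segments, chained into 1 closed loop(s), length Σ = 10.446784

segments=12 loops=1 length=10.447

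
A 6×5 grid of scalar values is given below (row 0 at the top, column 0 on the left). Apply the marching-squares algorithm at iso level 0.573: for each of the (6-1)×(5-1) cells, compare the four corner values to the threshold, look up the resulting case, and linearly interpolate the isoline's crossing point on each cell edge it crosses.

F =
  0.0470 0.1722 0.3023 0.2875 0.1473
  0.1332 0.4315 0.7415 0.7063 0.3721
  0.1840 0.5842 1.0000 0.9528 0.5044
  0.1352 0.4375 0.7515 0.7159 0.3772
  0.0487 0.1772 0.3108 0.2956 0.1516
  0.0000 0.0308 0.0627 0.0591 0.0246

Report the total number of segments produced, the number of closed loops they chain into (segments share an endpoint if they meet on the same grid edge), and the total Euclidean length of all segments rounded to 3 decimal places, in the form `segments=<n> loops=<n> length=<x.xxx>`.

cell (0,1): code 0100 → (0.616,2.000)–(1.000,1.456)
cell (0,2): code 1100 → (0.682,3.000)–(0.616,2.000)
cell (0,3): code 1000 → (1.000,3.399)–(0.682,3.000)
cell (1,0): code 0100 → (1.927,1.000)–(2.000,0.972)
cell (1,1): code 1110 → (1.000,1.456)–(1.927,1.000)
cell (1,3): code 1001 → (2.000,3.847)–(1.000,3.399)
cell (2,0): code 0010 → (2.000,0.972)–(2.076,1.000)
cell (2,1): code 0111 → (2.076,1.000)–(3.000,1.432)
cell (2,3): code 1001 → (3.000,3.422)–(2.000,3.847)
cell (3,1): code 0010 → (3.000,1.432)–(3.405,2.000)
cell (3,2): code 0011 → (3.405,2.000)–(3.340,3.000)
cell (3,3): code 0001 → (3.340,3.000)–(3.000,3.422)
total: 12 segments, chained into 1 closed loop(s), length Σ = 8.814420

segments=12 loops=1 length=8.814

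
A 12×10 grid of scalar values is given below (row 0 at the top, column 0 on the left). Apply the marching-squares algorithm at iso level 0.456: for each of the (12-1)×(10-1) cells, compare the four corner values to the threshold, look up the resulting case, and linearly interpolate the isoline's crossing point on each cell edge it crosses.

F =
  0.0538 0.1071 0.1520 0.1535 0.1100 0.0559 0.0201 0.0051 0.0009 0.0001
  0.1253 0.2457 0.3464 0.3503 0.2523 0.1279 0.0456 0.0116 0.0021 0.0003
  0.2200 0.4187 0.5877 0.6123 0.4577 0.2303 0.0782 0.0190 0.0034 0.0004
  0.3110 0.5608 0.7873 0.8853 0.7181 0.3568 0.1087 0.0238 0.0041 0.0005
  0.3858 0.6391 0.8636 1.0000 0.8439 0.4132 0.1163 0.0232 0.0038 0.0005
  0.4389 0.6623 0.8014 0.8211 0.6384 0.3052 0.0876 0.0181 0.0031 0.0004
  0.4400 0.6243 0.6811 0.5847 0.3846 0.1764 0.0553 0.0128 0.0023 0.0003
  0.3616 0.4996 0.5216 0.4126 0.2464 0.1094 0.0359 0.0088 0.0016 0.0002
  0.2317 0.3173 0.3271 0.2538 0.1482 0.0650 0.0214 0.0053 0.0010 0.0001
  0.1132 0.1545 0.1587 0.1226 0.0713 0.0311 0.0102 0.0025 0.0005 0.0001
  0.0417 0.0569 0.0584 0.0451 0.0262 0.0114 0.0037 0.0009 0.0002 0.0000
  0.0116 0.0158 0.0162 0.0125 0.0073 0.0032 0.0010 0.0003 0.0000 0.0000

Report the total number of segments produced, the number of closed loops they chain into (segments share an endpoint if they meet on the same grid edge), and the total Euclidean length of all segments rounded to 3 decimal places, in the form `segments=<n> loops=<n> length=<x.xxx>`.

segments=20 loops=1 length=16.758

cell (1,1): code 0100 → (1.454,2.000)–(2.000,1.221)
cell (1,2): code 1100 → (1.403,3.000)–(1.454,2.000)
cell (1,3): code 1100 → (1.992,4.000)–(1.403,3.000)
cell (1,4): code 1000 → (2.000,4.007)–(1.992,4.000)
cell (2,0): code 0100 → (2.262,1.000)–(3.000,0.580)
cell (2,1): code 1110 → (2.000,1.221)–(2.262,1.000)
cell (2,4): code 1001 → (3.000,4.725)–(2.000,4.007)
cell (3,0): code 0110 → (3.000,0.580)–(4.000,0.277)
cell (3,4): code 1001 → (4.000,4.901)–(3.000,4.725)
cell (4,0): code 0110 → (4.000,0.277)–(5.000,0.077)
cell (4,4): code 1001 → (5.000,4.547)–(4.000,4.901)
cell (5,0): code 0110 → (5.000,0.077)–(6.000,0.087)
cell (5,3): code 1011 → (6.000,3.643)–(5.719,4.000)
cell (5,4): code 0001 → (5.719,4.000)–(5.000,4.547)
cell (6,0): code 0110 → (6.000,0.087)–(7.000,0.684)
cell (6,2): code 1011 → (7.000,2.602)–(6.748,3.000)
cell (6,3): code 0001 → (6.748,3.000)–(6.000,3.643)
cell (7,0): code 0010 → (7.000,0.684)–(7.239,1.000)
cell (7,1): code 0011 → (7.239,1.000)–(7.337,2.000)
cell (7,2): code 0001 → (7.337,2.000)–(7.000,2.602)
total: 20 segments, chained into 1 closed loop(s), length Σ = 16.758482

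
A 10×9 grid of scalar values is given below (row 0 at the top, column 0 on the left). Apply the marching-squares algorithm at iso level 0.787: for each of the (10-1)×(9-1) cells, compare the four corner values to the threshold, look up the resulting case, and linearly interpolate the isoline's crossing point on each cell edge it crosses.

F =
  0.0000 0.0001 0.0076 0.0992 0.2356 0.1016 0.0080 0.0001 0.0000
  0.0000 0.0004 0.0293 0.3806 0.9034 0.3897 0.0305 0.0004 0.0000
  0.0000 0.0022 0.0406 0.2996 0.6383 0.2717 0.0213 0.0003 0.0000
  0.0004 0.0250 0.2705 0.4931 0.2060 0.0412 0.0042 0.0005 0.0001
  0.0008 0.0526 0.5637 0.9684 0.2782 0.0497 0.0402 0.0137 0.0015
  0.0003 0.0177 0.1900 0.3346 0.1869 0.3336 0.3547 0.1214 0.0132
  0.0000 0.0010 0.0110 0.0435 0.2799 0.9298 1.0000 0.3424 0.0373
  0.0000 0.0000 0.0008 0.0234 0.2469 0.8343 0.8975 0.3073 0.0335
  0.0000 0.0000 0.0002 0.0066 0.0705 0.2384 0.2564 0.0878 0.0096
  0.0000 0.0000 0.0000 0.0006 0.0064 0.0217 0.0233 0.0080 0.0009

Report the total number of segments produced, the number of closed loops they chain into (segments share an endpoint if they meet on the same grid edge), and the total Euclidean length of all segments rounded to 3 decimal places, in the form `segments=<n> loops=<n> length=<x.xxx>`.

cell (0,3): code 0100 → (0.826,4.000)–(1.000,3.777)
cell (0,4): code 1000 → (1.000,4.227)–(0.826,4.000)
cell (1,3): code 0010 → (1.000,3.777)–(1.439,4.000)
cell (1,4): code 0001 → (1.439,4.000)–(1.000,4.227)
cell (3,2): code 0100 → (3.618,3.000)–(4.000,2.552)
cell (3,3): code 1000 → (4.000,3.263)–(3.618,3.000)
cell (4,2): code 0010 → (4.000,2.552)–(4.286,3.000)
cell (4,3): code 0001 → (4.286,3.000)–(4.000,3.263)
cell (5,4): code 0100 → (5.760,5.000)–(6.000,4.780)
cell (5,5): code 1100 → (5.670,6.000)–(5.760,5.000)
cell (5,6): code 1000 → (6.000,6.324)–(5.670,6.000)
cell (6,4): code 0110 → (6.000,4.780)–(7.000,4.919)
cell (6,6): code 1001 → (7.000,6.187)–(6.000,6.324)
cell (7,4): code 0010 → (7.000,4.919)–(7.079,5.000)
cell (7,5): code 0011 → (7.079,5.000)–(7.172,6.000)
cell (7,6): code 0001 → (7.172,6.000)–(7.000,6.187)
total: 16 segments, chained into 3 closed loop(s), length Σ = 8.709923

segments=16 loops=3 length=8.710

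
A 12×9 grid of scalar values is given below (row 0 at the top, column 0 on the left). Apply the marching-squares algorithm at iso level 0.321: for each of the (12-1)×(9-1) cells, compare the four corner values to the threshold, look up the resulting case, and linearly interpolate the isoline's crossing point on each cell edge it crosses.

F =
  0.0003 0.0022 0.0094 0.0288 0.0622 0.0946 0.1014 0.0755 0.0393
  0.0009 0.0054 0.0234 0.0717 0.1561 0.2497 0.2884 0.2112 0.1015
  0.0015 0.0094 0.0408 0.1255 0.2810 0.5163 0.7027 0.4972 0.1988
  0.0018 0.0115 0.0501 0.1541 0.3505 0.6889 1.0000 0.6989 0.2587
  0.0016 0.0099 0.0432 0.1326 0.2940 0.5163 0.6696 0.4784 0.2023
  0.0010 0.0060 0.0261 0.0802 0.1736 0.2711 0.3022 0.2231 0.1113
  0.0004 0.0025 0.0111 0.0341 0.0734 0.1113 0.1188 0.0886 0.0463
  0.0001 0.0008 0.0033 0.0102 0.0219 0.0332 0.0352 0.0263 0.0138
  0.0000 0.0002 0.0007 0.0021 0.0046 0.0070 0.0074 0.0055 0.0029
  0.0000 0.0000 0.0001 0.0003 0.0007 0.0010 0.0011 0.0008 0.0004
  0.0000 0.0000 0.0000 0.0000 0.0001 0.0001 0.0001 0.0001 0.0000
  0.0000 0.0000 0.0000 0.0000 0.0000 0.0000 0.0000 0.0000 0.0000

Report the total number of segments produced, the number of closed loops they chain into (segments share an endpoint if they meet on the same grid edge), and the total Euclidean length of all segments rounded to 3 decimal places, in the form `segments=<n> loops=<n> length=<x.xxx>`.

cell (1,4): code 0100 → (1.267,5.000)–(2.000,4.170)
cell (1,5): code 1100 → (1.079,6.000)–(1.267,5.000)
cell (1,6): code 1100 → (1.384,7.000)–(1.079,6.000)
cell (1,7): code 1000 → (2.000,7.590)–(1.384,7.000)
cell (2,3): code 0100 → (2.576,4.000)–(3.000,3.850)
cell (2,4): code 1110 → (2.000,4.170)–(2.576,4.000)
cell (2,7): code 1001 → (3.000,7.858)–(2.000,7.590)
cell (3,3): code 0010 → (3.000,3.850)–(3.522,4.000)
cell (3,4): code 0111 → (3.522,4.000)–(4.000,4.121)
cell (3,7): code 1001 → (4.000,7.570)–(3.000,7.858)
cell (4,4): code 0010 → (4.000,4.121)–(4.796,5.000)
cell (4,5): code 0011 → (4.796,5.000)–(4.949,6.000)
cell (4,6): code 0011 → (4.949,6.000)–(4.617,7.000)
cell (4,7): code 0001 → (4.617,7.000)–(4.000,7.570)
total: 14 segments, chained into 1 closed loop(s), length Σ = 12.277252

segments=14 loops=1 length=12.277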